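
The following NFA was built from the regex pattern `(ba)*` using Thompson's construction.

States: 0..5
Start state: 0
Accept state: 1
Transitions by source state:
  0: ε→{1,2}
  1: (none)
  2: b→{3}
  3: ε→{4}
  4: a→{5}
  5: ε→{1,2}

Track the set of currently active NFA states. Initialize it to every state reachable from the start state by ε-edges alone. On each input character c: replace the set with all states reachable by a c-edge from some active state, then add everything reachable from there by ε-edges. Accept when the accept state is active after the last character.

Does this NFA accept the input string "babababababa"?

Answer: ACCEPT

Derivation:
initial (ε-close {0}): {0,1,2}
'b' @ 1: {3,4}
'a' @ 2: {1,2,5}  ✓accept
'b' @ 3: {3,4}
'a' @ 4: {1,2,5}  ✓accept
'b' @ 5: {3,4}
'a' @ 6: {1,2,5}  ✓accept
'b' @ 7: {3,4}
'a' @ 8: {1,2,5}  ✓accept
'b' @ 9: {3,4}
'a' @ 10: {1,2,5}  ✓accept
'b' @ 11: {3,4}
'a' @ 12: {1,2,5}  ✓accept
final: {1,2,5}; accept 1 in set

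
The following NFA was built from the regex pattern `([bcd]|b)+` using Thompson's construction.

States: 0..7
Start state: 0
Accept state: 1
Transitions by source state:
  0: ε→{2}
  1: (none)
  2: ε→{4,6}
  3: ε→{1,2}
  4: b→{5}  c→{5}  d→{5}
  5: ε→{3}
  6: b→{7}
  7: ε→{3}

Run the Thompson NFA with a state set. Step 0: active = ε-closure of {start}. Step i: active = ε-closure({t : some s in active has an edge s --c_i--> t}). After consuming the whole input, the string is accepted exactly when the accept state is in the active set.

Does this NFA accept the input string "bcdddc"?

Answer: ACCEPT

Derivation:
initial (ε-close {0}): {0,2,4,6}
'b' @ 1: {1,2,3,4,5,6,7}  [accepting]
'c' @ 2: {1,2,3,4,5,6}  [accepting]
'd' @ 3: {1,2,3,4,5,6}  [accepting]
'd' @ 4: {1,2,3,4,5,6}  [accepting]
'd' @ 5: {1,2,3,4,5,6}  [accepting]
'c' @ 6: {1,2,3,4,5,6}  [accepting]
after full input: {1,2,3,4,5,6}  (accept=1 in)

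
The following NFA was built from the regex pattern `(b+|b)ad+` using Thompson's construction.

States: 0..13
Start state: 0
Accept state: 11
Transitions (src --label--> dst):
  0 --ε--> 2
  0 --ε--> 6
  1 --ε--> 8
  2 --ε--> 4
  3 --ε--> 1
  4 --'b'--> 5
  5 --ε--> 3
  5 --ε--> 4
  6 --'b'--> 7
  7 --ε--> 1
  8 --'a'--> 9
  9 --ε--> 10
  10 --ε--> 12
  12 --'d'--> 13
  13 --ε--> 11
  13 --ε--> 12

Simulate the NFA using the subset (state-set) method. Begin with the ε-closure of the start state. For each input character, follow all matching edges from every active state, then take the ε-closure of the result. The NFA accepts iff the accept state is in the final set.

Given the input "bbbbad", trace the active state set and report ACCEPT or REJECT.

S₀ = ε-closure({0}) = {0,2,4,6}
'b' @ 1: {1,3,4,5,7,8}
'b' @ 2: {1,3,4,5,8}
'b' @ 3: {1,3,4,5,8}
'b' @ 4: {1,3,4,5,8}
'a' @ 5: {9,10,12}
'd' @ 6: {11,12,13}  (accept∈set)
after full input: {11,12,13}  (accept=11 in)

Answer: ACCEPT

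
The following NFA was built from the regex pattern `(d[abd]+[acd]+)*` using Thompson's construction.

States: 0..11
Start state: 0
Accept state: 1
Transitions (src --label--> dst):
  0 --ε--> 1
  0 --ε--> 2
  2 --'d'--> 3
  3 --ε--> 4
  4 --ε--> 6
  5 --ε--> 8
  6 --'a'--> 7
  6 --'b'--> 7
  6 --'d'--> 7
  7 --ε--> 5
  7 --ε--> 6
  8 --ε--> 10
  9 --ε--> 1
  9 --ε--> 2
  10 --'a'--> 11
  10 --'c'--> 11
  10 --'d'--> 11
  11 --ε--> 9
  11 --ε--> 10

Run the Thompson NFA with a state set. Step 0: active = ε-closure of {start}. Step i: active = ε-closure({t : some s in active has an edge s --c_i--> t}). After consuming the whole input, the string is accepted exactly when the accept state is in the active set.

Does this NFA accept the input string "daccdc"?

S₀ = ε-closure({0}) = {0,1,2}
'd' @ 1: {3,4,6}
'a' @ 2: {5,6,7,8,10}
'c' @ 3: {1,2,9,10,11}  [accepting]
'c' @ 4: {1,2,9,10,11}  [accepting]
'd' @ 5: {1,2,3,4,6,9,10,11}  [accepting]
'c' @ 6: {1,2,9,10,11}  [accepting]
final: {1,2,9,10,11}; accept 1 in set

Answer: ACCEPT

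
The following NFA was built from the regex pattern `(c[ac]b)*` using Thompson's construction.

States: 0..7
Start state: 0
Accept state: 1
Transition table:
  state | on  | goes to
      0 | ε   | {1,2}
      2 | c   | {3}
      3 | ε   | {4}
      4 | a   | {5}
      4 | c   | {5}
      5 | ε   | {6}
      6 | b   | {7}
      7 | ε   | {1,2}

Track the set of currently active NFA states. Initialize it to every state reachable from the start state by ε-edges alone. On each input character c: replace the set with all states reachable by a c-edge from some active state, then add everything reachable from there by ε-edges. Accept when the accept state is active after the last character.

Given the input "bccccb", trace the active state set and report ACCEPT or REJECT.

Answer: REJECT

Trace:
initial (ε-close {0}): {0,1,2}
'b' @ 1: {}  — no active states
rest 'ccccb' ignored (set empty)
after full input: {}  (accept=1 not in)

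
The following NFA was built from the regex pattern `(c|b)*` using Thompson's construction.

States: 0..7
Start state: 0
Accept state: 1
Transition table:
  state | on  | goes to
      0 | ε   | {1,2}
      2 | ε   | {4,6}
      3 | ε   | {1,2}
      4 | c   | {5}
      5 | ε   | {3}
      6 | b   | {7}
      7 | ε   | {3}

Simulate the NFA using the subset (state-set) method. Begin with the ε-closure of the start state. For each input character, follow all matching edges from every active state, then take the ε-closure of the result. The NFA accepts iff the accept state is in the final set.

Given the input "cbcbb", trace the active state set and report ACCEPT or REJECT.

start: ε-closure({0}) = {0,1,2,4,6}
'c' @ 1: {1,2,3,4,5,6}  [accepting]
'b' @ 2: {1,2,3,4,6,7}  [accepting]
'c' @ 3: {1,2,3,4,5,6}  [accepting]
'b' @ 4: {1,2,3,4,6,7}  [accepting]
'b' @ 5: {1,2,3,4,6,7}  [accepting]
end set {1,2,3,4,6,7} — state 1 in

Answer: ACCEPT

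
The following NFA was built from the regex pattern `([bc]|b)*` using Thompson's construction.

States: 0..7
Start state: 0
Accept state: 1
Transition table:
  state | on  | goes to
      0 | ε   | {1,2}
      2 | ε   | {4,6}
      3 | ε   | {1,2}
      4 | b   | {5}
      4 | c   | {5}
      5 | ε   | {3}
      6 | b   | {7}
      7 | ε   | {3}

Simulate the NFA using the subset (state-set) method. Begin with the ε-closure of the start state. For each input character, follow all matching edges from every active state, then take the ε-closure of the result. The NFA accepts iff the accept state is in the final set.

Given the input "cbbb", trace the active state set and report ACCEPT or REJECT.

Answer: ACCEPT

Trace:
start: ε-closure({0}) = {0,1,2,4,6}
'c' @ 1: {1,2,3,4,5,6}  ✓accept
'b' @ 2: {1,2,3,4,5,6,7}  ✓accept
'b' @ 3: {1,2,3,4,5,6,7}  ✓accept
'b' @ 4: {1,2,3,4,5,6,7}  ✓accept
final: {1,2,3,4,5,6,7}; accept 1 in set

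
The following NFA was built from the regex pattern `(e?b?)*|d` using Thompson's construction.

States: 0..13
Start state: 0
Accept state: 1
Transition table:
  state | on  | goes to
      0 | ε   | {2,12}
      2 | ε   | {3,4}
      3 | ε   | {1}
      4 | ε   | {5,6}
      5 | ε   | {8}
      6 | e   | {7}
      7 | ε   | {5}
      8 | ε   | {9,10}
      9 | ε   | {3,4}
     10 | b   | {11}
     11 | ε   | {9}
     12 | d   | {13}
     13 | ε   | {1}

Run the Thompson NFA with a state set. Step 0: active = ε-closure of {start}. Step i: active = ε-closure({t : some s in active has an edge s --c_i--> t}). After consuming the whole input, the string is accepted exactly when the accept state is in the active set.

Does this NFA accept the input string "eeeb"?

Answer: ACCEPT

Trace:
S₀ = ε-closure({0}) = {0,1,2,3,4,5,6,8,9,10,12}
'e' @ 1: {1,3,4,5,6,7,8,9,10}  ✓accept
'e' @ 2: {1,3,4,5,6,7,8,9,10}  ✓accept
'e' @ 3: {1,3,4,5,6,7,8,9,10}  ✓accept
'b' @ 4: {1,3,4,5,6,8,9,10,11}  ✓accept
final: {1,3,4,5,6,8,9,10,11}; accept 1 in set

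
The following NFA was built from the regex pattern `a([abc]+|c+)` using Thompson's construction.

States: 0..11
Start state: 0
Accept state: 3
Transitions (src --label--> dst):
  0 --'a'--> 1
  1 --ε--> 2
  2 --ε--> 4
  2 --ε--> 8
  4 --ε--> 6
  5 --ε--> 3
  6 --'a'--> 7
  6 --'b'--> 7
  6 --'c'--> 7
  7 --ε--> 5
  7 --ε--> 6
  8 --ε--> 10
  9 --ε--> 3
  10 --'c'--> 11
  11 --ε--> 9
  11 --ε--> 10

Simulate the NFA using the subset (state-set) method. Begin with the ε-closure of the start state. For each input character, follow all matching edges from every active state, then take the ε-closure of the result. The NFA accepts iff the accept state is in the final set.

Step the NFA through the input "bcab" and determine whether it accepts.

initial (ε-close {0}): {0}
'b' @ 1: {}  — dead — no transitions
rest 'cab' ignored (set empty)
end set {} — state 3 not in

Answer: REJECT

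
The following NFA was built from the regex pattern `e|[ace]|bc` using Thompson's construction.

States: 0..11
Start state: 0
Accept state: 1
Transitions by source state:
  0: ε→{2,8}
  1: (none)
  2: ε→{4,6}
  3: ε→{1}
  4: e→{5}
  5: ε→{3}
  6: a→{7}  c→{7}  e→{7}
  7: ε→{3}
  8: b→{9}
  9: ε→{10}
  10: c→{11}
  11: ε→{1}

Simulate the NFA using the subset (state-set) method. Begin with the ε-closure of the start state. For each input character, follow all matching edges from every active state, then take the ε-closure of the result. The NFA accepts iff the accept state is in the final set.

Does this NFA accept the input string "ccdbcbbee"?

Answer: REJECT

Trace:
S₀ = ε-closure({0}) = {0,2,4,6,8}
'c' @ 1: {1,3,7}  ✓accept
'c' @ 2: {}  — dead — no transitions
rest 'dbcbbee' ignored (set empty)
end set {} — state 1 not in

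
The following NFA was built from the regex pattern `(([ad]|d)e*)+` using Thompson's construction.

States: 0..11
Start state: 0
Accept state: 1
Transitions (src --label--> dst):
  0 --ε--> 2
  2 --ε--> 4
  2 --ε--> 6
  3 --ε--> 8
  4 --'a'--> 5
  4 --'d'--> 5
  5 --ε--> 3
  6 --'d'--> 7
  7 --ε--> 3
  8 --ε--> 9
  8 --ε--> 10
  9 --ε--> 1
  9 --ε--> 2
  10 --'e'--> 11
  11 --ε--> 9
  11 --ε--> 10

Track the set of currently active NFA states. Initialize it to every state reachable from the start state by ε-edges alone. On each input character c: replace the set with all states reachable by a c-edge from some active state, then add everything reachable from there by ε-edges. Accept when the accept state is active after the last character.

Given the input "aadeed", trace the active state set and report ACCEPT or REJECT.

S₀ = ε-closure({0}) = {0,2,4,6}
'a' @ 1: {1,2,3,4,5,6,8,9,10}  (accept∈set)
'a' @ 2: {1,2,3,4,5,6,8,9,10}  (accept∈set)
'd' @ 3: {1,2,3,4,5,6,7,8,9,10}  (accept∈set)
'e' @ 4: {1,2,4,6,9,10,11}  (accept∈set)
'e' @ 5: {1,2,4,6,9,10,11}  (accept∈set)
'd' @ 6: {1,2,3,4,5,6,7,8,9,10}  (accept∈set)
after full input: {1,2,3,4,5,6,7,8,9,10}  (accept=1 in)

Answer: ACCEPT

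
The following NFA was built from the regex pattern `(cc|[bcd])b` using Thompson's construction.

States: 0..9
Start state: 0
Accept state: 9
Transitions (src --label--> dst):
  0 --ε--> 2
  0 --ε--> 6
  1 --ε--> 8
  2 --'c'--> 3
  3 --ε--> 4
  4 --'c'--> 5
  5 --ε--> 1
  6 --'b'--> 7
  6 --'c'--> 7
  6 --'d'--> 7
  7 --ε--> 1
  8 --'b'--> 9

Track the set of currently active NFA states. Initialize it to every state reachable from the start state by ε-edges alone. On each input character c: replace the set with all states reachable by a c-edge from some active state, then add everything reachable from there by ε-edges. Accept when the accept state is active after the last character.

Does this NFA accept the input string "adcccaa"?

Answer: REJECT

Derivation:
S₀ = ε-closure({0}) = {0,2,6}
'a' @ 1: {}  — state set empty
rest 'dcccaa' ignored (set empty)
final: {}; accept 9 not in set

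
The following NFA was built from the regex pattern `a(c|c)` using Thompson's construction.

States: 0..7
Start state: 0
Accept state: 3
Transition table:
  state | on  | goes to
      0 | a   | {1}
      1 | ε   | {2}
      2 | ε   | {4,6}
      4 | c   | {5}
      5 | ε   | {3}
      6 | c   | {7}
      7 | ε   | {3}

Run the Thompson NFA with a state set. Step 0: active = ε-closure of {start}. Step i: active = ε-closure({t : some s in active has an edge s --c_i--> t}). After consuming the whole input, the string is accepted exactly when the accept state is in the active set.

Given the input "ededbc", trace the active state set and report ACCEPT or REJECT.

initial (ε-close {0}): {0}
'e' @ 1: {}  — dead — no transitions
rest 'dedbc' ignored (set empty)
end set {} — state 3 not in

Answer: REJECT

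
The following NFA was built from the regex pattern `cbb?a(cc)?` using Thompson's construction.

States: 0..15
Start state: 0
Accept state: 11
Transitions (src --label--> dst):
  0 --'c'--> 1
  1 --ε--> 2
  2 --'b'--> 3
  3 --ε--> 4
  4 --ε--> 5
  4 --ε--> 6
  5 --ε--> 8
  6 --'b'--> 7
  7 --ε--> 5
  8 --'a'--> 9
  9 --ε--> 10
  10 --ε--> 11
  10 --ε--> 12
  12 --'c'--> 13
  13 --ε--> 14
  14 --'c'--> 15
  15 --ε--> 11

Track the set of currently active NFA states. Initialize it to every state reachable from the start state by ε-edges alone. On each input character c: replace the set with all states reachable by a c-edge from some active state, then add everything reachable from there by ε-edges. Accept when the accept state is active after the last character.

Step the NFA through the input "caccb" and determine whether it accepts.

initial (ε-close {0}): {0}
'c' @ 1: {1,2}
'a' @ 2: {}  — state set empty
rest 'ccb' ignored (set empty)
after full input: {}  (accept=11 not in)

Answer: REJECT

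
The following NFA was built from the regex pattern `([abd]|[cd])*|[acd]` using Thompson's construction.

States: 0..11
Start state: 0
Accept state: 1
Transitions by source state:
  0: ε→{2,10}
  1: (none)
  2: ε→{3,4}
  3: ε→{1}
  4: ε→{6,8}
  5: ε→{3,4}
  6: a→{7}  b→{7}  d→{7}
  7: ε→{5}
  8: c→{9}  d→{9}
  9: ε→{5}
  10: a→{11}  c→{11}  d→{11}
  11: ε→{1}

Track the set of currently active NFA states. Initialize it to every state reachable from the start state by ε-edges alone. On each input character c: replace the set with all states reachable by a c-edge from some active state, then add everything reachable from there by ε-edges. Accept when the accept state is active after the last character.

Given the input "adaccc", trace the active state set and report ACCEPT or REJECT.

Answer: ACCEPT

Steps:
initial (ε-close {0}): {0,1,2,3,4,6,8,10}
'a' @ 1: {1,3,4,5,6,7,8,11}  [accepting]
'd' @ 2: {1,3,4,5,6,7,8,9}  [accepting]
'a' @ 3: {1,3,4,5,6,7,8}  [accepting]
'c' @ 4: {1,3,4,5,6,8,9}  [accepting]
'c' @ 5: {1,3,4,5,6,8,9}  [accepting]
'c' @ 6: {1,3,4,5,6,8,9}  [accepting]
after full input: {1,3,4,5,6,8,9}  (accept=1 in)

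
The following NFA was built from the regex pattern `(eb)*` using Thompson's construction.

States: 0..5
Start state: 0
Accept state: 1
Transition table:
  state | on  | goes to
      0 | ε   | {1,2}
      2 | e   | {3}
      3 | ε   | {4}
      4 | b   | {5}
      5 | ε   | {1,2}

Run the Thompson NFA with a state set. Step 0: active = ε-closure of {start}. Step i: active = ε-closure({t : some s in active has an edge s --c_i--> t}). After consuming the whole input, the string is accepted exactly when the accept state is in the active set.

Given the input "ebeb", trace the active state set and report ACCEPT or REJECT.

S₀ = ε-closure({0}) = {0,1,2}
'e' @ 1: {3,4}
'b' @ 2: {1,2,5}  ✓accept
'e' @ 3: {3,4}
'b' @ 4: {1,2,5}  ✓accept
after full input: {1,2,5}  (accept=1 in)

Answer: ACCEPT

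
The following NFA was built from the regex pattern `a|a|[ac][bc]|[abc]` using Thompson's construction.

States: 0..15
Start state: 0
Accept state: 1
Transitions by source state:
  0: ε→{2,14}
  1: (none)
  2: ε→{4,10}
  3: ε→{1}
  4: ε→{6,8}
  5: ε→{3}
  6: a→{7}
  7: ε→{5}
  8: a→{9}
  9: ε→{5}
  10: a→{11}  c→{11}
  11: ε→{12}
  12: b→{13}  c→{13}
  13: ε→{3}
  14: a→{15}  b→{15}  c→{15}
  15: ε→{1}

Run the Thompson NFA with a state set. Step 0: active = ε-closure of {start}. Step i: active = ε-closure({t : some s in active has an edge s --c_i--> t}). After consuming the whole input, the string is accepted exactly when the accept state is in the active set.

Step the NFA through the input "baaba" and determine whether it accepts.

S₀ = ε-closure({0}) = {0,2,4,6,8,10,14}
'b' @ 1: {1,15}  (accept∈set)
'a' @ 2: {}  — no active states
rest 'aba' ignored (set empty)
end set {} — state 1 not in

Answer: REJECT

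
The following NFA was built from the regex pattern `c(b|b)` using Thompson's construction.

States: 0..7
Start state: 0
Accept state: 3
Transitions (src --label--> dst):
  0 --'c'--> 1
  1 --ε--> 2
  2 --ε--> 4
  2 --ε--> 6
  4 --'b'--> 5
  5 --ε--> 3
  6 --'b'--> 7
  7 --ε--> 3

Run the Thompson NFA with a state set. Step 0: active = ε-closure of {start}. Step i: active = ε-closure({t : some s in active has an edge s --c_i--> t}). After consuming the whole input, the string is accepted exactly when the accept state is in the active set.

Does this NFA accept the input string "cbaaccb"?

start: ε-closure({0}) = {0}
'c' @ 1: {1,2,4,6}
'b' @ 2: {3,5,7}  (accept∈set)
'a' @ 3: {}  — dead — no transitions
rest 'accb' ignored (set empty)
final: {}; accept 3 not in set

Answer: REJECT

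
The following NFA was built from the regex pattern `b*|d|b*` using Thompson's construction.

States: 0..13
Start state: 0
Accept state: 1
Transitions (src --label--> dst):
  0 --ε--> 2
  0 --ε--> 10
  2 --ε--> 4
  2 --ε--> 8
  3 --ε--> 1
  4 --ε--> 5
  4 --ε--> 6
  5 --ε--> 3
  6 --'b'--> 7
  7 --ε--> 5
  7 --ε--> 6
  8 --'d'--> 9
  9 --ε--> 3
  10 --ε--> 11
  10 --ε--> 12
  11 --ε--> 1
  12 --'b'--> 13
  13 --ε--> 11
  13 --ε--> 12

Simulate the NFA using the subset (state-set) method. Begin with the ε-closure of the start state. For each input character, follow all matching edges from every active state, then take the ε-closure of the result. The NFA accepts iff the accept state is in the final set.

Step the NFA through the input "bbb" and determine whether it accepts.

start: ε-closure({0}) = {0,1,2,3,4,5,6,8,10,11,12}
'b' @ 1: {1,3,5,6,7,11,12,13}  ✓accept
'b' @ 2: {1,3,5,6,7,11,12,13}  ✓accept
'b' @ 3: {1,3,5,6,7,11,12,13}  ✓accept
final: {1,3,5,6,7,11,12,13}; accept 1 in set

Answer: ACCEPT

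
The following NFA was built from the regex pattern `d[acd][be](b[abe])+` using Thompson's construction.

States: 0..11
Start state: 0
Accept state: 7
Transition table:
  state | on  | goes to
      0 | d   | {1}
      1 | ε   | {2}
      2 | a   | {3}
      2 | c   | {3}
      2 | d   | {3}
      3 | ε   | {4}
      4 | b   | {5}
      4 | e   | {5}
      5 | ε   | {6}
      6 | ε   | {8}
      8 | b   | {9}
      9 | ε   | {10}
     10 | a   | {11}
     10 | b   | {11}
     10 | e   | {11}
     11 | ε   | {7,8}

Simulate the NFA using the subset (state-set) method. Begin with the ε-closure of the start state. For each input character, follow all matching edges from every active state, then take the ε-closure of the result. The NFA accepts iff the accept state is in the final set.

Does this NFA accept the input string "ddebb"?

start: ε-closure({0}) = {0}
'd' @ 1: {1,2}
'd' @ 2: {3,4}
'e' @ 3: {5,6,8}
'b' @ 4: {9,10}
'b' @ 5: {7,8,11}  (accept∈set)
final: {7,8,11}; accept 7 in set

Answer: ACCEPT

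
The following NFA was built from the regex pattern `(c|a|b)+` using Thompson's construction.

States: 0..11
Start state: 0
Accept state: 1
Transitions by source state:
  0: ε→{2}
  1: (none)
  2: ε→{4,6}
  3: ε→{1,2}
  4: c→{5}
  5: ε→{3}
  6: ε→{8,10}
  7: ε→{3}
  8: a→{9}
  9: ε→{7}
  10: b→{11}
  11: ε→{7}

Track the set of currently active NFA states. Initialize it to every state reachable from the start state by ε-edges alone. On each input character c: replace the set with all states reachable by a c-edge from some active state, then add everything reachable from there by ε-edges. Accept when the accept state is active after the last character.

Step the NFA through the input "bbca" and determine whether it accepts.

start: ε-closure({0}) = {0,2,4,6,8,10}
'b' @ 1: {1,2,3,4,6,7,8,10,11}  (accept∈set)
'b' @ 2: {1,2,3,4,6,7,8,10,11}  (accept∈set)
'c' @ 3: {1,2,3,4,5,6,8,10}  (accept∈set)
'a' @ 4: {1,2,3,4,6,7,8,9,10}  (accept∈set)
final: {1,2,3,4,6,7,8,9,10}; accept 1 in set

Answer: ACCEPT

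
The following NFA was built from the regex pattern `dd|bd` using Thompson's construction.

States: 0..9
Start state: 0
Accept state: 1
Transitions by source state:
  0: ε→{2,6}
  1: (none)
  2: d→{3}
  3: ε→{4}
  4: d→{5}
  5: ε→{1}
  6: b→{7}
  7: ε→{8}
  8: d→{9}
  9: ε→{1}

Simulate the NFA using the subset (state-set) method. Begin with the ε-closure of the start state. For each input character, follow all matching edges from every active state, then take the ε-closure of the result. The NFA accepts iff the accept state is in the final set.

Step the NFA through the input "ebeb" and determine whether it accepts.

start: ε-closure({0}) = {0,2,6}
'e' @ 1: {}  — state set empty
rest 'beb' ignored (set empty)
end set {} — state 1 not in

Answer: REJECT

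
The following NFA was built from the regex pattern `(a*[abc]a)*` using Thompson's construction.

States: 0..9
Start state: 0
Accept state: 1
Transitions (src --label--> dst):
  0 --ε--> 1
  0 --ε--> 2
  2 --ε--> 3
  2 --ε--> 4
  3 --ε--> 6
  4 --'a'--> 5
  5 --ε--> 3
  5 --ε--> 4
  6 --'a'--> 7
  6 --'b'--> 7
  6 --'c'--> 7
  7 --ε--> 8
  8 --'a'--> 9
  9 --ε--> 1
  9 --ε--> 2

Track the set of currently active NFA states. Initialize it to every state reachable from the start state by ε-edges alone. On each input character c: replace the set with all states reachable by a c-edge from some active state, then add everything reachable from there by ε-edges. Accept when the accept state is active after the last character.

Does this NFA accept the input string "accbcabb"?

initial (ε-close {0}): {0,1,2,3,4,6}
'a' @ 1: {3,4,5,6,7,8}
'c' @ 2: {7,8}
'c' @ 3: {}  — dead — no transitions
rest 'bcabb' ignored (set empty)
final: {}; accept 1 not in set

Answer: REJECT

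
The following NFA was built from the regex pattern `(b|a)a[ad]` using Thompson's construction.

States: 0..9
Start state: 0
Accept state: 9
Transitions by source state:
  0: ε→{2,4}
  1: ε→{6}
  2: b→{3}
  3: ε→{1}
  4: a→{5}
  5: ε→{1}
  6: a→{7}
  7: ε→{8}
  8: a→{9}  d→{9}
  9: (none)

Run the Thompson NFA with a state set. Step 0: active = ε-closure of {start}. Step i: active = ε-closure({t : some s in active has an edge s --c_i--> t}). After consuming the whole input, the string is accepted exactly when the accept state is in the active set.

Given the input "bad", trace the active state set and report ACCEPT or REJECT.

start: ε-closure({0}) = {0,2,4}
'b' @ 1: {1,3,6}
'a' @ 2: {7,8}
'd' @ 3: {9}  (accept∈set)
after full input: {9}  (accept=9 in)

Answer: ACCEPT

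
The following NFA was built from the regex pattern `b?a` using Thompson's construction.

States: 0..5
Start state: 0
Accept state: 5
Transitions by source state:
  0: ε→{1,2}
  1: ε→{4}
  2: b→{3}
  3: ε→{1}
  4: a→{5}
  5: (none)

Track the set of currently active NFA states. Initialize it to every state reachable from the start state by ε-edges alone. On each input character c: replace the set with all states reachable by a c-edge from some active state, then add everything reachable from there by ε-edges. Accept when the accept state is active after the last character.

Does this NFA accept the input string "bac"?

initial (ε-close {0}): {0,1,2,4}
'b' @ 1: {1,3,4}
'a' @ 2: {5}  [accepting]
'c' @ 3: {}  — no active states
final: {}; accept 5 not in set

Answer: REJECT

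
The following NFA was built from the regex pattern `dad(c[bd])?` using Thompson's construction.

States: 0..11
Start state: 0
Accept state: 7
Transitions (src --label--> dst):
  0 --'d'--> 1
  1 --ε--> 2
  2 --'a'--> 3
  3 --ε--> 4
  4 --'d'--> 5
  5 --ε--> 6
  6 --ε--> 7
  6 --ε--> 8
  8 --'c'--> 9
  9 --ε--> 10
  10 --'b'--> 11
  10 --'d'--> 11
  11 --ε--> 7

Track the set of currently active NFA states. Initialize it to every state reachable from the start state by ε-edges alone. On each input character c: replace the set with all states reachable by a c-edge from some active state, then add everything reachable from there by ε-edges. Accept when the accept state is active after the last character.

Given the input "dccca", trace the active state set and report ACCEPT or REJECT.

Answer: REJECT

Derivation:
start: ε-closure({0}) = {0}
'd' @ 1: {1,2}
'c' @ 2: {}  — no active states
rest 'cca' ignored (set empty)
end set {} — state 7 not in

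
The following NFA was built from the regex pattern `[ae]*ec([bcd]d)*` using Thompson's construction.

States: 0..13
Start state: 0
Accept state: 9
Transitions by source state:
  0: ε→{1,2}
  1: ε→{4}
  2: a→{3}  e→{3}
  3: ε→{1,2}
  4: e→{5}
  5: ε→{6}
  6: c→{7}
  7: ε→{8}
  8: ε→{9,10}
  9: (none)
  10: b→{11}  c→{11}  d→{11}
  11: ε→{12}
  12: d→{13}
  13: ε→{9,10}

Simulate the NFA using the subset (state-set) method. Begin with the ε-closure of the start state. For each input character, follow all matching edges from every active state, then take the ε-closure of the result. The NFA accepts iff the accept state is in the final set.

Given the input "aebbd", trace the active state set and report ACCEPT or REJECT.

Answer: REJECT

Trace:
start: ε-closure({0}) = {0,1,2,4}
'a' @ 1: {1,2,3,4}
'e' @ 2: {1,2,3,4,5,6}
'b' @ 3: {}  — state set empty
rest 'bd' ignored (set empty)
final: {}; accept 9 not in set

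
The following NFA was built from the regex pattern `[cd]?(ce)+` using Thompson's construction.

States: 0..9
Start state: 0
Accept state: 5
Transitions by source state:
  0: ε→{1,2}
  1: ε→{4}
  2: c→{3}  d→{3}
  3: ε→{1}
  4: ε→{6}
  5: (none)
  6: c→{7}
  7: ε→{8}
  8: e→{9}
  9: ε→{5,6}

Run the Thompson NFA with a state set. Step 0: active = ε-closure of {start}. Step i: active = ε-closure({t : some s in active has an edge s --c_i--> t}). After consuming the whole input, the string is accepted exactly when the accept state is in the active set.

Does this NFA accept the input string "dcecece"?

start: ε-closure({0}) = {0,1,2,4,6}
'd' @ 1: {1,3,4,6}
'c' @ 2: {7,8}
'e' @ 3: {5,6,9}  ✓accept
'c' @ 4: {7,8}
'e' @ 5: {5,6,9}  ✓accept
'c' @ 6: {7,8}
'e' @ 7: {5,6,9}  ✓accept
final: {5,6,9}; accept 5 in set

Answer: ACCEPT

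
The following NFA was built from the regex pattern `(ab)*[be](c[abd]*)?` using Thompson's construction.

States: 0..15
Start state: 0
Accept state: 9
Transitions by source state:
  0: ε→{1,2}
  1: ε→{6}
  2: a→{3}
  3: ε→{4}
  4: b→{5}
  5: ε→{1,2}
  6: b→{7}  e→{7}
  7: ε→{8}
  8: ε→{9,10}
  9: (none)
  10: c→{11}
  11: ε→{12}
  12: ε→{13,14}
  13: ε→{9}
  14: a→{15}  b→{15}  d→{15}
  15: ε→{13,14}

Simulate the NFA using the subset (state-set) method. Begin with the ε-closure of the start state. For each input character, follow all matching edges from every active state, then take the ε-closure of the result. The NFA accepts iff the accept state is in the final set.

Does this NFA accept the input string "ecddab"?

S₀ = ε-closure({0}) = {0,1,2,6}
'e' @ 1: {7,8,9,10}  ✓accept
'c' @ 2: {9,11,12,13,14}  ✓accept
'd' @ 3: {9,13,14,15}  ✓accept
'd' @ 4: {9,13,14,15}  ✓accept
'a' @ 5: {9,13,14,15}  ✓accept
'b' @ 6: {9,13,14,15}  ✓accept
end set {9,13,14,15} — state 9 in

Answer: ACCEPT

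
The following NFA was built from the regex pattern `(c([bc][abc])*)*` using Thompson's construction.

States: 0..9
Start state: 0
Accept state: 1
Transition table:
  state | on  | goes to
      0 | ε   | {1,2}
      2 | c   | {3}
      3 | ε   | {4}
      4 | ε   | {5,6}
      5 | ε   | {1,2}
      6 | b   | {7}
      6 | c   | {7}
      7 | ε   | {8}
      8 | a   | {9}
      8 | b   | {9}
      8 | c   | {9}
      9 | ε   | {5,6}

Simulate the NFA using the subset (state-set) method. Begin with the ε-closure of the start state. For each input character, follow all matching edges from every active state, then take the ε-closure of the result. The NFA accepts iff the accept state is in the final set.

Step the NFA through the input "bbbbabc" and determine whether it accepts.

start: ε-closure({0}) = {0,1,2}
'b' @ 1: {}  — no active states
rest 'bbbabc' ignored (set empty)
after full input: {}  (accept=1 not in)

Answer: REJECT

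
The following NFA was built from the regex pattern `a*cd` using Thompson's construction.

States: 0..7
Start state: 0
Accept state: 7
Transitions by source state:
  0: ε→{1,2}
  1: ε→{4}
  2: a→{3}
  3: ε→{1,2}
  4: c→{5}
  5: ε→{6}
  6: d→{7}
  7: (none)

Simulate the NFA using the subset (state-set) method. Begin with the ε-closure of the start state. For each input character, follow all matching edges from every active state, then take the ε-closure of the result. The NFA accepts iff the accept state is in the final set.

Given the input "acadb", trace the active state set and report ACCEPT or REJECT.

initial (ε-close {0}): {0,1,2,4}
'a' @ 1: {1,2,3,4}
'c' @ 2: {5,6}
'a' @ 3: {}  — no active states
rest 'db' ignored (set empty)
end set {} — state 7 not in

Answer: REJECT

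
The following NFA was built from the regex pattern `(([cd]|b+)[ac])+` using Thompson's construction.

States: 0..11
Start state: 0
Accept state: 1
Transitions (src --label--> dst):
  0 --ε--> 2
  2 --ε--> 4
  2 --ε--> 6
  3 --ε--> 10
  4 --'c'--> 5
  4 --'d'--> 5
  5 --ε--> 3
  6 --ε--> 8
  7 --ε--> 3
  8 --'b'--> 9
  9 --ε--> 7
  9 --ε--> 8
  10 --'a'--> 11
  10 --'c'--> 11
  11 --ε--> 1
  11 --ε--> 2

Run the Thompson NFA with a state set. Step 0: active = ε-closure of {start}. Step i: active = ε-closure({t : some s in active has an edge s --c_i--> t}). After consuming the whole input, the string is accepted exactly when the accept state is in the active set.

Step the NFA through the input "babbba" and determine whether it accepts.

Answer: ACCEPT

Steps:
start: ε-closure({0}) = {0,2,4,6,8}
'b' @ 1: {3,7,8,9,10}
'a' @ 2: {1,2,4,6,8,11}  [accepting]
'b' @ 3: {3,7,8,9,10}
'b' @ 4: {3,7,8,9,10}
'b' @ 5: {3,7,8,9,10}
'a' @ 6: {1,2,4,6,8,11}  [accepting]
end set {1,2,4,6,8,11} — state 1 in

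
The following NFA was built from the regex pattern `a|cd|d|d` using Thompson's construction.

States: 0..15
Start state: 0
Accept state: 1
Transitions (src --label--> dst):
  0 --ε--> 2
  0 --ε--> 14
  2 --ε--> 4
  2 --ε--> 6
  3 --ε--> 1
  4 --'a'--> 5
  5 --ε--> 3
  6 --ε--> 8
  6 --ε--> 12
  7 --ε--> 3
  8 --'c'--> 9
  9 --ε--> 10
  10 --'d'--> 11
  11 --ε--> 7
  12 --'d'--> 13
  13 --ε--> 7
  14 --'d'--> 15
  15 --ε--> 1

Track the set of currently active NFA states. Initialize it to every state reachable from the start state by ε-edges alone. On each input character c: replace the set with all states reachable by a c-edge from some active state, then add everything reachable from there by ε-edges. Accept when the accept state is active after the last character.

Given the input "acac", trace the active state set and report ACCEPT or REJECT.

S₀ = ε-closure({0}) = {0,2,4,6,8,12,14}
'a' @ 1: {1,3,5}  [accepting]
'c' @ 2: {}  — no active states
rest 'ac' ignored (set empty)
end set {} — state 1 not in

Answer: REJECT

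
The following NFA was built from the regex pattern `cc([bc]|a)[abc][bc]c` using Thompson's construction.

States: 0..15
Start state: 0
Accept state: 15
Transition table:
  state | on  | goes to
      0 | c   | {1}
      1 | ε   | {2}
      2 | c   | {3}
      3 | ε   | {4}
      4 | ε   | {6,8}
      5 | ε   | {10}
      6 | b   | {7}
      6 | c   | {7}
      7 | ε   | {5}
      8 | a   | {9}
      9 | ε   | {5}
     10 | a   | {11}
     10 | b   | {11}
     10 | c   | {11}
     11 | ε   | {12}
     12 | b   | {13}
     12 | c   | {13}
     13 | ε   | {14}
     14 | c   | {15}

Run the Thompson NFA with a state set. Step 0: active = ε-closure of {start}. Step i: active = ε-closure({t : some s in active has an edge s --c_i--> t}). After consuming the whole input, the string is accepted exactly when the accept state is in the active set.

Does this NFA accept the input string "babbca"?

Answer: REJECT

Steps:
start: ε-closure({0}) = {0}
'b' @ 1: {}  — dead — no transitions
rest 'abbca' ignored (set empty)
final: {}; accept 15 not in set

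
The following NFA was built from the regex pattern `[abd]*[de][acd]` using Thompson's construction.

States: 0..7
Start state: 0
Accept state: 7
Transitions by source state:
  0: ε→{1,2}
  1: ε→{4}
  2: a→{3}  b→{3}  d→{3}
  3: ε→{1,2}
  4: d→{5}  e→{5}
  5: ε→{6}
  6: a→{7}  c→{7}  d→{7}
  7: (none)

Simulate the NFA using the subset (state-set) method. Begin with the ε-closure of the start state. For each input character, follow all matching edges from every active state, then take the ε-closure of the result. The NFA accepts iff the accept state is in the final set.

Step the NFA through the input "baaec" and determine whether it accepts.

Answer: ACCEPT

Derivation:
start: ε-closure({0}) = {0,1,2,4}
'b' @ 1: {1,2,3,4}
'a' @ 2: {1,2,3,4}
'a' @ 3: {1,2,3,4}
'e' @ 4: {5,6}
'c' @ 5: {7}  [accepting]
after full input: {7}  (accept=7 in)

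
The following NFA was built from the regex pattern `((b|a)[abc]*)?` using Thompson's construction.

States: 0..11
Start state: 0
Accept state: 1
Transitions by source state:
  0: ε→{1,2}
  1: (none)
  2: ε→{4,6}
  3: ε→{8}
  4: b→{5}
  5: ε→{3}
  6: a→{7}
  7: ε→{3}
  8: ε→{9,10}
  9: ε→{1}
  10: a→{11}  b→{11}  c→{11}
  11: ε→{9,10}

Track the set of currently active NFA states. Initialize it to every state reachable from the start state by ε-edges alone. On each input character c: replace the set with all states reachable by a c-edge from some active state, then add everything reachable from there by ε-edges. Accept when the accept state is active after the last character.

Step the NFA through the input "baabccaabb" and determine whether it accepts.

start: ε-closure({0}) = {0,1,2,4,6}
'b' @ 1: {1,3,5,8,9,10}  ✓accept
'a' @ 2: {1,9,10,11}  ✓accept
'a' @ 3: {1,9,10,11}  ✓accept
'b' @ 4: {1,9,10,11}  ✓accept
'c' @ 5: {1,9,10,11}  ✓accept
'c' @ 6: {1,9,10,11}  ✓accept
'a' @ 7: {1,9,10,11}  ✓accept
'a' @ 8: {1,9,10,11}  ✓accept
'b' @ 9: {1,9,10,11}  ✓accept
'b' @ 10: {1,9,10,11}  ✓accept
after full input: {1,9,10,11}  (accept=1 in)

Answer: ACCEPT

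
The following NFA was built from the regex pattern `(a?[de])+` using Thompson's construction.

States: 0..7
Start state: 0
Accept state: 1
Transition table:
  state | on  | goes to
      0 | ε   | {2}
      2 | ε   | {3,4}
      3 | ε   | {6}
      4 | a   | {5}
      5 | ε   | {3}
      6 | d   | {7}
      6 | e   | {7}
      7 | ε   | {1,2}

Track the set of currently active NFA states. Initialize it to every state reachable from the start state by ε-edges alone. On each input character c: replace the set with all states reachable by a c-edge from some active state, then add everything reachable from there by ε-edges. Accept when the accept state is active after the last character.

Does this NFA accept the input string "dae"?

Answer: ACCEPT

Trace:
start: ε-closure({0}) = {0,2,3,4,6}
'd' @ 1: {1,2,3,4,6,7}  (accept∈set)
'a' @ 2: {3,5,6}
'e' @ 3: {1,2,3,4,6,7}  (accept∈set)
final: {1,2,3,4,6,7}; accept 1 in set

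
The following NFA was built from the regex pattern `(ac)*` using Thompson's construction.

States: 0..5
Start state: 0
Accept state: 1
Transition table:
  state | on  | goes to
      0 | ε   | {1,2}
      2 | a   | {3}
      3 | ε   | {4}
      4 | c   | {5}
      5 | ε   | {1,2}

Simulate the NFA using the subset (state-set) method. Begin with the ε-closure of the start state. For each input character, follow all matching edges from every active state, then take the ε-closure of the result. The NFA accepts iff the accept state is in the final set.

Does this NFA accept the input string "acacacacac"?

Answer: ACCEPT

Steps:
S₀ = ε-closure({0}) = {0,1,2}
'a' @ 1: {3,4}
'c' @ 2: {1,2,5}  [accepting]
'a' @ 3: {3,4}
'c' @ 4: {1,2,5}  [accepting]
'a' @ 5: {3,4}
'c' @ 6: {1,2,5}  [accepting]
'a' @ 7: {3,4}
'c' @ 8: {1,2,5}  [accepting]
'a' @ 9: {3,4}
'c' @ 10: {1,2,5}  [accepting]
final: {1,2,5}; accept 1 in set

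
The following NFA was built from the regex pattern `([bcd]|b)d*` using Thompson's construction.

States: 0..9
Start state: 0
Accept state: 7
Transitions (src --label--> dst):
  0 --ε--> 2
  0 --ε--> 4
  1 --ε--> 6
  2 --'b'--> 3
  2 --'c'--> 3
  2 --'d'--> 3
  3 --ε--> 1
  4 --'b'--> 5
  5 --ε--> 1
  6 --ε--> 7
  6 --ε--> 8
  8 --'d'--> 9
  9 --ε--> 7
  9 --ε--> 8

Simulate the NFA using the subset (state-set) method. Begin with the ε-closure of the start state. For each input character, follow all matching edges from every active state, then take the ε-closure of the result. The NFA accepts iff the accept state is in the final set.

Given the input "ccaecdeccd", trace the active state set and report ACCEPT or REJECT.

start: ε-closure({0}) = {0,2,4}
'c' @ 1: {1,3,6,7,8}  [accepting]
'c' @ 2: {}  — dead — no transitions
rest 'aecdeccd' ignored (set empty)
after full input: {}  (accept=7 not in)

Answer: REJECT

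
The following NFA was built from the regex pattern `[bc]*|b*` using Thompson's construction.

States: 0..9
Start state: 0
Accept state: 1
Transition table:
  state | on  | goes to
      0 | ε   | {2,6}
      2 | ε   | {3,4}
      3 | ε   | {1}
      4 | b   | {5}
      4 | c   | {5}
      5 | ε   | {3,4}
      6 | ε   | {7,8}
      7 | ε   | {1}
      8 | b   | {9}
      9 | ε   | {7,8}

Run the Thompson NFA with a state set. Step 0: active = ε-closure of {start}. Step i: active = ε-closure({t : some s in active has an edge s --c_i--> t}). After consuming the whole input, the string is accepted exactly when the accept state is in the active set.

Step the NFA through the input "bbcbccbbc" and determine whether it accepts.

start: ε-closure({0}) = {0,1,2,3,4,6,7,8}
'b' @ 1: {1,3,4,5,7,8,9}  ✓accept
'b' @ 2: {1,3,4,5,7,8,9}  ✓accept
'c' @ 3: {1,3,4,5}  ✓accept
'b' @ 4: {1,3,4,5}  ✓accept
'c' @ 5: {1,3,4,5}  ✓accept
'c' @ 6: {1,3,4,5}  ✓accept
'b' @ 7: {1,3,4,5}  ✓accept
'b' @ 8: {1,3,4,5}  ✓accept
'c' @ 9: {1,3,4,5}  ✓accept
after full input: {1,3,4,5}  (accept=1 in)

Answer: ACCEPT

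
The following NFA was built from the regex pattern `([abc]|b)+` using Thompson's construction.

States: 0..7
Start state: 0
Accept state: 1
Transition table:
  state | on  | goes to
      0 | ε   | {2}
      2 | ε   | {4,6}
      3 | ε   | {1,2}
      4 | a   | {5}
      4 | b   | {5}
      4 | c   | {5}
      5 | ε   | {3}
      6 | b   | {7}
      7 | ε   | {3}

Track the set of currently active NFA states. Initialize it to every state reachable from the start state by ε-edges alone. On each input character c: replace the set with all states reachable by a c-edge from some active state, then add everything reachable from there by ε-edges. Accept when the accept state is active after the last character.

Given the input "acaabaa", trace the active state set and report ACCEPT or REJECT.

Answer: ACCEPT

Derivation:
initial (ε-close {0}): {0,2,4,6}
'a' @ 1: {1,2,3,4,5,6}  ✓accept
'c' @ 2: {1,2,3,4,5,6}  ✓accept
'a' @ 3: {1,2,3,4,5,6}  ✓accept
'a' @ 4: {1,2,3,4,5,6}  ✓accept
'b' @ 5: {1,2,3,4,5,6,7}  ✓accept
'a' @ 6: {1,2,3,4,5,6}  ✓accept
'a' @ 7: {1,2,3,4,5,6}  ✓accept
end set {1,2,3,4,5,6} — state 1 in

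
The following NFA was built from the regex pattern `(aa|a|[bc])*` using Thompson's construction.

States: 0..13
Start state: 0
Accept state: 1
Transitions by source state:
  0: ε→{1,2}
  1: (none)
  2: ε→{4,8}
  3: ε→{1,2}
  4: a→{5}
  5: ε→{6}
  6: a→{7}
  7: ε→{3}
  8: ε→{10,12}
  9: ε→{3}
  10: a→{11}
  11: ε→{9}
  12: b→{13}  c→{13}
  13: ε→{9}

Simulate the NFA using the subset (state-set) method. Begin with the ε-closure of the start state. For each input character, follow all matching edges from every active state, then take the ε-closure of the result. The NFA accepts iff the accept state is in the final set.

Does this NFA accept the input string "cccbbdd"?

Answer: REJECT

Trace:
start: ε-closure({0}) = {0,1,2,4,8,10,12}
'c' @ 1: {1,2,3,4,8,9,10,12,13}  (accept∈set)
'c' @ 2: {1,2,3,4,8,9,10,12,13}  (accept∈set)
'c' @ 3: {1,2,3,4,8,9,10,12,13}  (accept∈set)
'b' @ 4: {1,2,3,4,8,9,10,12,13}  (accept∈set)
'b' @ 5: {1,2,3,4,8,9,10,12,13}  (accept∈set)
'd' @ 6: {}  — no active states
rest 'd' ignored (set empty)
end set {} — state 1 not in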